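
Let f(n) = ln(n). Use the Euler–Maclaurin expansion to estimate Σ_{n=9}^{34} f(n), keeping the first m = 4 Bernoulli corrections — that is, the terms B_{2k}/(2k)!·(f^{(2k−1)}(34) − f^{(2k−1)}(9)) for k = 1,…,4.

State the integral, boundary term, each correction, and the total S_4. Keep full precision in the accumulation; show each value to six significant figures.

S_4 ≈ 77.9762

∫_9^34 ln(x) dx evaluates to 75.1212.
Boundary: ½(f(9) + f(34)) = ½(2.19722 + 3.52636) = 2.86179.
Running total after boundary: 77.9830.
Correction k=1: B_{2}/2! · (f^{(1)}(34) − f^{(1)}(9)) = 1/12 · (0.0294118 − 0.111111) = -0.00680828.
Partial sum through k=1: 77.9762.
Correction k=2: B_{4}/4! · (f^{(3)}(34) − f^{(3)}(9)) = −1/720 · (5.08854e-05 − 0.00274348) = 3.73972e-06.
Partial sum through k=2: 77.9762.
Correction k=3: B_{6}/6! · (f^{(5)}(34) − f^{(5)}(9)) = 1/30240 · (5.28222e-07 − 0.000406442) = -1.34231e-08.
Partial sum through k=3: 77.9762.
Correction k=4: B_{8}/8! · (f^{(7)}(34) − f^{(7)}(9)) = −1/1209600 · (1.37082e-08 − 0.000150534) = 1.24438e-10.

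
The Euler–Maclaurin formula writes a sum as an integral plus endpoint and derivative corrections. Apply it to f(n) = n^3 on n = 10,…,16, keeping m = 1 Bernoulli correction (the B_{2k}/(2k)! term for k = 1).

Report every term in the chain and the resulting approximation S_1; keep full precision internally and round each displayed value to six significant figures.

S_1 ≈ 16471.0

The integral term ∫_10^16 x^3 dx = 13884.0.
½[f(10) + f(16)] = ½[1000.00 + 4096.00] = 2548.00.
Integral + boundary = 16432.0.
Order-1 term: 1/12 · (768.000 − 300.000) = 39.0000.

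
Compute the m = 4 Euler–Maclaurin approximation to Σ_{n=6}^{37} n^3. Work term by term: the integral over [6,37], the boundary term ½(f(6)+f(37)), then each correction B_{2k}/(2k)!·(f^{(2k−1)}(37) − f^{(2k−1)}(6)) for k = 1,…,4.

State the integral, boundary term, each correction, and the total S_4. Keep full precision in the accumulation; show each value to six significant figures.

S_4 ≈ 493984

The integral term ∫_6^37 x^3 dx = 468216.
Endpoint term: (f(6) + f(37))/2 = (216.000 + 50653.0)/2 = 25434.5.
Integral + boundary = 493651.
Correction k=1: B_{2}/2! · (f^{(1)}(37) − f^{(1)}(6)) = 1/12 · (4107.00 − 108.000) = 333.250.
After k=1: 493984.
Correction k=2: B_{4}/4! · (f^{(3)}(37) − f^{(3)}(6)) = −1/720 · (6.00000 − 6.00000) = 0.00000.
After k=2: 493984.
Correction k=3: B_{6}/6! · (f^{(5)}(37) − f^{(5)}(6)) = 1/30240 · (0.00000 − 0.00000) = 0.00000.
After k=3: 493984.
Correction k=4: B_{8}/8! · (f^{(7)}(37) − f^{(7)}(6)) = −1/1209600 · (0.00000 − 0.00000) = 0.00000.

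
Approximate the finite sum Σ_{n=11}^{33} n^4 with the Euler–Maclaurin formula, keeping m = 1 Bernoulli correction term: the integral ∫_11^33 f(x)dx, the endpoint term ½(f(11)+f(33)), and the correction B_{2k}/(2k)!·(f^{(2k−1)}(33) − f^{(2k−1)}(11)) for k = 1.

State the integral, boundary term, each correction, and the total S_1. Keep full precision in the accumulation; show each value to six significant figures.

∫_11^33 x^4 dx evaluates to 7.79487e+06.
Boundary: ½(f(11) + f(33)) = ½(14641.0 + 1.18592e+06) = 600281.
So far: 8.39515e+06.
Correction k=1: B_{2}/2! · (f^{(1)}(33) − f^{(1)}(11)) = 1/12 · (143748 − 5324.00) = 11535.3.

S_1 ≈ 8.40668e+06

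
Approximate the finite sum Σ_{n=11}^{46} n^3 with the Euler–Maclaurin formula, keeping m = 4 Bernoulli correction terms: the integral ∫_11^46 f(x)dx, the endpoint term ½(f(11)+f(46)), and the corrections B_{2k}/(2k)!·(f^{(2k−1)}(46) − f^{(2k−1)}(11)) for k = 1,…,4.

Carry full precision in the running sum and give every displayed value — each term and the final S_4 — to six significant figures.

∫_11^46 x^3 dx evaluates to 1.11570e+06.
Boundary: ½(f(11) + f(46)) = ½(1331.00 + 97336.0) = 49333.5.
Integral + boundary = 1.16504e+06.
Correction k=1: B_{2}/2! · (f^{(1)}(46) − f^{(1)}(11)) = 1/12 · (6348.00 − 363.000) = 498.750.
After k=1: 1.16554e+06.
Correction k=2: B_{4}/4! · (f^{(3)}(46) − f^{(3)}(11)) = −1/720 · (6.00000 − 6.00000) = 0.00000.
After k=2: 1.16554e+06.
Correction k=3: B_{6}/6! · (f^{(5)}(46) − f^{(5)}(11)) = 1/30240 · (0.00000 − 0.00000) = 0.00000.
After k=3: 1.16554e+06.
Correction k=4: B_{8}/8! · (f^{(7)}(46) − f^{(7)}(11)) = −1/1209600 · (0.00000 − 0.00000) = 0.00000.

S_4 ≈ 1.16554e+06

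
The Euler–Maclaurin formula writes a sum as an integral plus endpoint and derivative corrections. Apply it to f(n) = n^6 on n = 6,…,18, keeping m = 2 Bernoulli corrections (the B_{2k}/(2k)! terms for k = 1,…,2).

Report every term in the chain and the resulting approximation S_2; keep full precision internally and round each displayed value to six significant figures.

∫_6^18 x^6 dx evaluates to 8.74200e+07.
½[f(6) + f(18)] = ½[46656.0 + 3.40122e+07] = 1.70294e+07.
Integral + boundary = 1.04449e+08.
k=1: B_{2}/(2)! × [f^{(1)}(18) − f^{(1)}(6)] = 1/12 × (1.13374e+07 − 46656.0) = 940896.
Running total after k=1: 1.05390e+08.
k=2: B_{4}/(4)! × [f^{(3)}(18) − f^{(3)}(6)] = −1/720 × (699840 − 25920.0) = -936.000.

S_2 ≈ 1.05389e+08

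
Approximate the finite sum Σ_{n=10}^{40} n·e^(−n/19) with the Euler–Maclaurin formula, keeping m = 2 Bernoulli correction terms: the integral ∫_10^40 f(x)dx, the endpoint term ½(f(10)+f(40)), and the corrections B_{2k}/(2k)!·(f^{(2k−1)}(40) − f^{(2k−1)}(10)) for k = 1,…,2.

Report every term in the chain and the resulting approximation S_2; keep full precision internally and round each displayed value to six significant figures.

The integral term ∫_10^40 x·e^(−x/19) dx = 188.965.
½[f(10) + f(40)] = ½[5.90778 + 4.87254] = 5.39016.
So far: 194.356.
k=1: B_{2}/(2)! × [f^{(1)}(40) − f^{(1)}(10)] = 1/12 × (-0.134636 − 0.279842) = -0.0345398.
Partial sum through k=1: 194.321.
k=2: B_{4}/(4)! × [f^{(3)}(40) − f^{(3)}(10)] = −1/720 × (0.000301914 − 0.00404819) = 5.20316e-06.

S_2 ≈ 194.321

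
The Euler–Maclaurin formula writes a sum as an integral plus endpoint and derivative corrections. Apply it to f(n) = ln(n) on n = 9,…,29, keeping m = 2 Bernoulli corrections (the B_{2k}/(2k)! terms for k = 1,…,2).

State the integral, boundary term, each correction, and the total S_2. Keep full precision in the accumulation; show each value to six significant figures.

The integral term ∫_9^29 ln(x) dx = 57.8766.
½[f(9) + f(29)] = ½[2.19722 + 3.36730] = 2.78226.
So far: 60.6588.
Order-1 term: 1/12 · (0.0344828 − 0.111111) = -0.00638570.
Partial sum through k=1: 60.6524.
Order-2 term: −1/720 · (8.20042e-05 − 0.00274348) = 3.69650e-06.

S_2 ≈ 60.6524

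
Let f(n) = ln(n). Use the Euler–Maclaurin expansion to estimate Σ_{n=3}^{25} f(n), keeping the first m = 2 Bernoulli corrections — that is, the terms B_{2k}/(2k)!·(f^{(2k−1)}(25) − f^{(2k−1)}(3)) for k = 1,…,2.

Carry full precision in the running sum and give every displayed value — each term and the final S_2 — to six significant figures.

S_2 ≈ 57.3105

Integral: ∫_3^25 ln(x) dx = 55.1761.
Endpoint term: (f(3) + f(25))/2 = (1.09861 + 3.21888)/2 = 2.15874.
So far: 57.3348.
Correction k=1: B_{2}/2! · (f^{(1)}(25) − f^{(1)}(3)) = 1/12 · (0.0400000 − 0.333333) = -0.0244444.
After k=1: 57.3104.
Correction k=2: B_{4}/4! · (f^{(3)}(25) − f^{(3)}(3)) = −1/720 · (0.000128000 − 0.0740741) = 0.000102703.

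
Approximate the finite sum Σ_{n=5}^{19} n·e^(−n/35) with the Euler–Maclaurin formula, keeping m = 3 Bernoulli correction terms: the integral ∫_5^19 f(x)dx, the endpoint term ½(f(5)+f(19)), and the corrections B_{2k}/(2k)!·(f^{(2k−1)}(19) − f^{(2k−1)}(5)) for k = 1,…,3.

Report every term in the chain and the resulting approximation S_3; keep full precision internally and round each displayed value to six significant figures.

S_3 ≈ 123.025

∫_5^19 x·e^(−x/35) dx evaluates to 115.377.
½[f(5) + f(19)] = ½[4.33439 + 11.0406] = 7.68751.
Integral + boundary = 123.065.
Correction k=1: B_{2}/2! · (f^{(1)}(19) − f^{(1)}(5)) = 1/12 · (0.265639 − 0.743038) = -0.0397833.
Running total after k=1: 123.025.
Correction k=2: B_{4}/4! · (f^{(3)}(19) − f^{(3)}(5)) = −1/720 · (0.00116556 − 0.00202187) = 1.18932e-06.
Running total after k=2: 123.025.
Correction k=3: B_{6}/6! · (f^{(5)}(19) − f^{(5)}(5)) = 1/30240 · (1.72594e-06 − 2.80586e-06) = -3.57119e-11.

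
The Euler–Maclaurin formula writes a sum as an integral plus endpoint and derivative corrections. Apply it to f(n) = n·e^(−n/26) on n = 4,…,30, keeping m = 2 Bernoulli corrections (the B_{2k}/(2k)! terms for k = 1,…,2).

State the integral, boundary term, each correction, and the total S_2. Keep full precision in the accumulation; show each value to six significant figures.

The integral term ∫_4^30 x·e^(−x/26) dx = 209.522.
½[f(4) + f(30)] = ½[3.42962 + 9.46264] = 6.44613.
So far: 215.968.
k=1: B_{2}/(2)! × [f^{(1)}(30) − f^{(1)}(4)] = 1/12 × (-0.0485263 − 0.725496) = -0.0645018.
Partial sum through k=1: 215.903.
k=2: B_{4}/(4)! × [f^{(3)}(30) − f^{(3)}(4)] = −1/720 × (0.000861414 − 0.00360992) = 3.81736e-06.

S_2 ≈ 215.903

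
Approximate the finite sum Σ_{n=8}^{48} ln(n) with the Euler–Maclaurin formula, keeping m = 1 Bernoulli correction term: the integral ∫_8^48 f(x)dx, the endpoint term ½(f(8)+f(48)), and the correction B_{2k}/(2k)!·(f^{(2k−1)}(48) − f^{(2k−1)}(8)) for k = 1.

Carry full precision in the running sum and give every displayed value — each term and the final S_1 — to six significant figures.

S_1 ≈ 132.149

∫_8^48 ln(x) dx evaluates to 129.182.
½[f(8) + f(48)] = ½[2.07944 + 3.87120] = 2.97532.
Running total after boundary: 132.157.
Correction k=1: B_{2}/2! · (f^{(1)}(48) − f^{(1)}(8)) = 1/12 · (0.0208333 − 0.125000) = -0.00868056.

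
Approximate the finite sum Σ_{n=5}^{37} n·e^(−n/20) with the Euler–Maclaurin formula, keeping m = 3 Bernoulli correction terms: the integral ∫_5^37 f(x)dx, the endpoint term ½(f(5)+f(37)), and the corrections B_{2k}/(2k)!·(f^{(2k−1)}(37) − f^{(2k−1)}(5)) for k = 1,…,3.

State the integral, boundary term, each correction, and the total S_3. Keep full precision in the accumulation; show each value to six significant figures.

The integral term ∫_5^37 x·e^(−x/20) dx = 210.150.
½[f(5) + f(37)] = ½[3.89400 + 5.81778] = 4.85589.
So far: 215.006.
Correction k=1: B_{2}/2! · (f^{(1)}(37) − f^{(1)}(5)) = 1/12 · (-0.133652 − 0.584101) = -0.0598127.
After k=1: 214.946.
Correction k=2: B_{4}/4! · (f^{(3)}(37) − f^{(3)}(5)) = −1/720 · (0.000452057 − 0.00535426) = 6.80861e-06.
After k=2: 214.946.
Correction k=3: B_{6}/6! · (f^{(5)}(37) − f^{(5)}(5)) = 1/30240 · (3.09561e-06 − 2.31206e-05) = -6.62204e-10.

S_3 ≈ 214.946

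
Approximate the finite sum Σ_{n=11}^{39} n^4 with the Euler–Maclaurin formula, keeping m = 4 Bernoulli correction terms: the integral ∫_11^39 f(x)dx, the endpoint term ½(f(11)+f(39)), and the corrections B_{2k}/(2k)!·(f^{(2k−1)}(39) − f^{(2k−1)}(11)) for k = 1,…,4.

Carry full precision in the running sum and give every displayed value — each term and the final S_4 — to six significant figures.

S_4 ≈ 1.91960e+07

Integral: ∫_11^39 x^4 dx = 1.80126e+07.
Endpoint term: (f(11) + f(39))/2 = (14641.0 + 2.31344e+06)/2 = 1.16404e+06.
So far: 1.91767e+07.
k=1: B_{2}/(2)! × [f^{(1)}(39) − f^{(1)}(11)] = 1/12 × (237276 − 5324.00) = 19329.3.
After k=1: 1.91960e+07.
k=2: B_{4}/(4)! × [f^{(3)}(39) − f^{(3)}(11)] = −1/720 × (936.000 − 264.000) = -0.933333.
After k=2: 1.91960e+07.
k=3: B_{6}/(6)! × [f^{(5)}(39) − f^{(5)}(11)] = 1/30240 × (0.00000 − 0.00000) = 0.00000.
After k=3: 1.91960e+07.
k=4: B_{8}/(8)! × [f^{(7)}(39) − f^{(7)}(11)] = −1/1209600 × (0.00000 − 0.00000) = 0.00000.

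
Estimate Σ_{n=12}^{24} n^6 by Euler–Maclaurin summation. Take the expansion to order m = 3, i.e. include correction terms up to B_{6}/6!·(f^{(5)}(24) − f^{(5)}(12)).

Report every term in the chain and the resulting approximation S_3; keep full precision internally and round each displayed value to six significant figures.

S_3 ≈ 7.50991e+08

The integral term ∫_12^24 x^6 dx = 6.50091e+08.
Boundary: ½(f(12) + f(24)) = ½(2.98598e+06 + 1.91103e+08) = 9.70445e+07.
Running total after boundary: 7.47136e+08.
Correction k=1: B_{2}/2! · (f^{(1)}(24) − f^{(1)}(12)) = 1/12 · (4.77757e+07 − 1.49299e+06) = 3.85690e+06.
After k=1: 7.50993e+08.
Correction k=2: B_{4}/4! · (f^{(3)}(24) − f^{(3)}(12)) = −1/720 · (1.65888e+06 − 207360) = -2016.00.
After k=2: 7.50991e+08.
Correction k=3: B_{6}/6! · (f^{(5)}(24) − f^{(5)}(12)) = 1/30240 · (17280.0 − 8640.00) = 0.285714.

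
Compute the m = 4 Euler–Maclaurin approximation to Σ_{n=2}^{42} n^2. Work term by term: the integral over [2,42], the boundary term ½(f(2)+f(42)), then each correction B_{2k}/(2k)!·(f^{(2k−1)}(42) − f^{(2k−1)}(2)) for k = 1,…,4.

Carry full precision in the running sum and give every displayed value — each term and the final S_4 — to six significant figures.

S_4 ≈ 25584.0

The integral term ∫_2^42 x^2 dx = 24693.3.
Endpoint term: (f(2) + f(42))/2 = (4.00000 + 1764.00)/2 = 884.000.
So far: 25577.3.
Correction k=1: B_{2}/2! · (f^{(1)}(42) − f^{(1)}(2)) = 1/12 · (84.0000 − 4.00000) = 6.66667.
Running total after k=1: 25584.0.
Correction k=2: B_{4}/4! · (f^{(3)}(42) − f^{(3)}(2)) = −1/720 · (0.00000 − 0.00000) = 0.00000.
Running total after k=2: 25584.0.
Correction k=3: B_{6}/6! · (f^{(5)}(42) − f^{(5)}(2)) = 1/30240 · (0.00000 − 0.00000) = 0.00000.
Running total after k=3: 25584.0.
Correction k=4: B_{8}/8! · (f^{(7)}(42) − f^{(7)}(2)) = −1/1209600 · (0.00000 − 0.00000) = 0.00000.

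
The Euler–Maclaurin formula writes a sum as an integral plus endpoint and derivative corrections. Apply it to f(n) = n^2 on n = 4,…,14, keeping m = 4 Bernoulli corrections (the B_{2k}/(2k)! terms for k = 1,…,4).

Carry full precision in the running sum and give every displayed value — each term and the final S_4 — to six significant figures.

The integral term ∫_4^14 x^2 dx = 893.333.
½[f(4) + f(14)] = ½[16.0000 + 196.000] = 106.000.
So far: 999.333.
Correction k=1: B_{2}/2! · (f^{(1)}(14) − f^{(1)}(4)) = 1/12 · (28.0000 − 8.00000) = 1.66667.
After k=1: 1001.00.
Correction k=2: B_{4}/4! · (f^{(3)}(14) − f^{(3)}(4)) = −1/720 · (0.00000 − 0.00000) = 0.00000.
After k=2: 1001.00.
Correction k=3: B_{6}/6! · (f^{(5)}(14) − f^{(5)}(4)) = 1/30240 · (0.00000 − 0.00000) = 0.00000.
After k=3: 1001.00.
Correction k=4: B_{8}/8! · (f^{(7)}(14) − f^{(7)}(4)) = −1/1209600 · (0.00000 − 0.00000) = 0.00000.

S_4 ≈ 1001.00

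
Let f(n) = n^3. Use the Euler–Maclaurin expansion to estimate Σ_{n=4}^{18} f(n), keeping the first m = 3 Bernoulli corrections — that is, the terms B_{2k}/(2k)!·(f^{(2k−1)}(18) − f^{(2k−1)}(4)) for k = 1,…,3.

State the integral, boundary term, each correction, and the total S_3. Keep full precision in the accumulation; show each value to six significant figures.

∫_4^18 x^3 dx evaluates to 26180.0.
½[f(4) + f(18)] = ½[64.0000 + 5832.00] = 2948.00.
So far: 29128.0.
Correction k=1: B_{2}/2! · (f^{(1)}(18) − f^{(1)}(4)) = 1/12 · (972.000 − 48.0000) = 77.0000.
Running total after k=1: 29205.0.
Correction k=2: B_{4}/4! · (f^{(3)}(18) − f^{(3)}(4)) = −1/720 · (6.00000 − 6.00000) = 0.00000.
Running total after k=2: 29205.0.
Correction k=3: B_{6}/6! · (f^{(5)}(18) − f^{(5)}(4)) = 1/30240 · (0.00000 − 0.00000) = 0.00000.

S_3 ≈ 29205.0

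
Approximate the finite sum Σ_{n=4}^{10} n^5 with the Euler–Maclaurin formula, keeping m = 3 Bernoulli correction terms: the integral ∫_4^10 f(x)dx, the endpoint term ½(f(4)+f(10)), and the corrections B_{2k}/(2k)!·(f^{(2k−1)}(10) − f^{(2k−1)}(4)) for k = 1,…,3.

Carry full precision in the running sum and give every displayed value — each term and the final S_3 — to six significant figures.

S_3 ≈ 220549

The integral term ∫_4^10 x^5 dx = 165984.
Boundary: ½(f(4) + f(10)) = ½(1024.00 + 100000) = 50512.0.
Integral + boundary = 216496.
k=1: B_{2}/(2)! × [f^{(1)}(10) − f^{(1)}(4)] = 1/12 × (50000.0 − 1280.00) = 4060.00.
Running total after k=1: 220556.
k=2: B_{4}/(4)! × [f^{(3)}(10) − f^{(3)}(4)] = −1/720 × (6000.00 − 960.000) = -7.00000.
Running total after k=2: 220549.
k=3: B_{6}/(6)! × [f^{(5)}(10) − f^{(5)}(4)] = 1/30240 × (120.000 − 120.000) = 0.00000.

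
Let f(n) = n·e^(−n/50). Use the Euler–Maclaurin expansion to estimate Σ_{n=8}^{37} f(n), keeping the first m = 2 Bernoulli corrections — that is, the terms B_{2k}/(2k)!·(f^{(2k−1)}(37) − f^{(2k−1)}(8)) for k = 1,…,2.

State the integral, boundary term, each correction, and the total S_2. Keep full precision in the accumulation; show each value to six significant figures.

Integral: ∫_8^37 x·e^(−x/50) dx = 395.771.
Boundary: ½(f(8) + f(37)) = ½(6.81715 + 17.6532) = 12.2352.
So far: 408.007.
k=1: B_{2}/(2)! × [f^{(1)}(37) − f^{(1)}(8)] = 1/12 × (0.124050 − 0.715801) = -0.0493126.
Running total after k=1: 407.957.
k=2: B_{4}/(4)! × [f^{(3)}(37) − f^{(3)}(8)] = −1/720 × (0.000431311 − 0.000968035) = 7.45451e-07.

S_2 ≈ 407.957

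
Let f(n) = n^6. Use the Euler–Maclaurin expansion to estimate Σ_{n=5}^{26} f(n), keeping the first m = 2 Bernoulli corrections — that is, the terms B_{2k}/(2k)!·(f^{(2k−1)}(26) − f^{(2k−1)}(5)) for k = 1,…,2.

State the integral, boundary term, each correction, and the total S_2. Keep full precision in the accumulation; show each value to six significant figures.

∫_5^26 x^6 dx evaluates to 1.14739e+09.
½[f(5) + f(26)] = ½[15625.0 + 3.08916e+08] = 1.54466e+08.
So far: 1.30186e+09.
Correction k=1: B_{2}/2! · (f^{(1)}(26) − f^{(1)}(5)) = 1/12 · (7.12883e+07 − 18750.0) = 5.93913e+06.
Running total after k=1: 1.30780e+09.
Correction k=2: B_{4}/4! · (f^{(3)}(26) − f^{(3)}(5)) = −1/720 · (2.10912e+06 − 15000.0) = -2908.50.

S_2 ≈ 1.30779e+09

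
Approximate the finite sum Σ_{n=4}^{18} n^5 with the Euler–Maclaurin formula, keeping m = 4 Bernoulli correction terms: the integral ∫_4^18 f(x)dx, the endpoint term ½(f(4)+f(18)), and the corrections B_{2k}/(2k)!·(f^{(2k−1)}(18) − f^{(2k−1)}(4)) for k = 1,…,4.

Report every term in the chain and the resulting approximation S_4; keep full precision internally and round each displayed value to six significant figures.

Integral: ∫_4^18 x^5 dx = 5.66802e+06.
Boundary: ½(f(4) + f(18)) = ½(1024.00 + 1.88957e+06) = 945296.
Integral + boundary = 6.61332e+06.
Order-1 term: 1/12 · (524880 − 1280.00) = 43633.3.
Partial sum through k=1: 6.65695e+06.
Order-2 term: −1/720 · (19440.0 − 960.000) = -25.6667.
Partial sum through k=2: 6.65692e+06.
Order-3 term: 1/30240 · (120.000 − 120.000) = 0.00000.
Partial sum through k=3: 6.65692e+06.
Order-4 term: −1/1209600 · (0.00000 − 0.00000) = 0.00000.

S_4 ≈ 6.65692e+06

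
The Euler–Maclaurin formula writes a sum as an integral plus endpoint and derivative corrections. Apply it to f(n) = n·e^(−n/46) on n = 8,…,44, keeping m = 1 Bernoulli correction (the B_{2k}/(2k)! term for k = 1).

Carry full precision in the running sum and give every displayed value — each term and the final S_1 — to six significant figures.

∫_8^44 x·e^(−x/46) dx evaluates to 496.779.
Endpoint term: (f(8) + f(44))/2 = (6.72296 + 16.9060)/2 = 11.8145.
So far: 508.594.
Correction k=1: B_{2}/2! · (f^{(1)}(44) − f^{(1)}(8)) = 1/12 · (0.0167055 − 0.694219) = -0.0564594.

S_1 ≈ 508.537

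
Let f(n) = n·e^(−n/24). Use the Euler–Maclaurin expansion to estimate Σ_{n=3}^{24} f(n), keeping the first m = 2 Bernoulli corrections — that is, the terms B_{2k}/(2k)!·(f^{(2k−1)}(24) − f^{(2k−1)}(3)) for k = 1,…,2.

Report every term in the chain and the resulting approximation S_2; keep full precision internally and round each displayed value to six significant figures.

S_2 ≈ 153.735

Integral: ∫_3^24 x·e^(−x/24) dx = 148.061.
½[f(3) + f(24)] = ½[2.64749 + 8.82911] = 5.73830.
So far: 153.799.
Order-1 term: 1/12 · (0.00000 − 0.772185) = -0.0643487.
Partial sum through k=1: 153.735.
Order-2 term: −1/720 · (0.00127736 − 0.00440482) = 4.34370e-06.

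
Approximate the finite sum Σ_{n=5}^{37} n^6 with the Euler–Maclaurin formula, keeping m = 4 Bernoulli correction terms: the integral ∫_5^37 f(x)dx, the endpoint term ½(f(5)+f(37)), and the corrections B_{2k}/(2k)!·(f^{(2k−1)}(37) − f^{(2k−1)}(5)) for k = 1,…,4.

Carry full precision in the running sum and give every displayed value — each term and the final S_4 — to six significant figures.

S_4 ≈ 1.48792e+10

The integral term ∫_5^37 x^6 dx = 1.35617e+10.
Endpoint term: (f(5) + f(37))/2 = (15625.0 + 2.56573e+09)/2 = 1.28287e+09.
Integral + boundary = 1.48446e+10.
Correction k=1: B_{2}/2! · (f^{(1)}(37) − f^{(1)}(5)) = 1/12 · (4.16064e+08 − 18750.0) = 3.46704e+07.
Running total after k=1: 1.48792e+10.
Correction k=2: B_{4}/4! · (f^{(3)}(37) − f^{(3)}(5)) = −1/720 · (6.07836e+06 − 15000.0) = -8421.33.
Running total after k=2: 1.48792e+10.
Correction k=3: B_{6}/6! · (f^{(5)}(37) − f^{(5)}(5)) = 1/30240 · (26640.0 − 3600.00) = 0.761905.
Running total after k=3: 1.48792e+10.
Correction k=4: B_{8}/8! · (f^{(7)}(37) − f^{(7)}(5)) = −1/1209600 · (0.00000 − 0.00000) = 0.00000.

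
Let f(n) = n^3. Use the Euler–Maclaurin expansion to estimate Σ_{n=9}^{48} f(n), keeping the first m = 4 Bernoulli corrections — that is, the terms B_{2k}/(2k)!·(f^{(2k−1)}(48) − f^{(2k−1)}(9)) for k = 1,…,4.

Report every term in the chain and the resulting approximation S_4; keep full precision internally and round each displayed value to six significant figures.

S_4 ≈ 1.38168e+06

Integral: ∫_9^48 x^3 dx = 1.32546e+06.
Boundary: ½(f(9) + f(48)) = ½(729.000 + 110592) = 55660.5.
Running total after boundary: 1.38112e+06.
k=1: B_{2}/(2)! × [f^{(1)}(48) − f^{(1)}(9)] = 1/12 × (6912.00 − 243.000) = 555.750.
Running total after k=1: 1.38168e+06.
k=2: B_{4}/(4)! × [f^{(3)}(48) − f^{(3)}(9)] = −1/720 × (6.00000 − 6.00000) = 0.00000.
Running total after k=2: 1.38168e+06.
k=3: B_{6}/(6)! × [f^{(5)}(48) − f^{(5)}(9)] = 1/30240 × (0.00000 − 0.00000) = 0.00000.
Running total after k=3: 1.38168e+06.
k=4: B_{8}/(8)! × [f^{(7)}(48) − f^{(7)}(9)] = −1/1209600 × (0.00000 − 0.00000) = 0.00000.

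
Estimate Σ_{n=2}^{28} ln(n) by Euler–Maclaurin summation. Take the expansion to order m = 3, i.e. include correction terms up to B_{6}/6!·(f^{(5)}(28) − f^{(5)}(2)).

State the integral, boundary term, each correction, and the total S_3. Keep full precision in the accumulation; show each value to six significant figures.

The integral term ∫_2^28 ln(x) dx = 65.9154.
Boundary: ½(f(2) + f(28)) = ½(0.693147 + 3.33220) = 2.01268.
So far: 67.9281.
k=1: B_{2}/(2)! × [f^{(1)}(28) − f^{(1)}(2)] = 1/12 × (0.0357143 − 0.500000) = -0.0386905.
After k=1: 67.8894.
k=2: B_{4}/(4)! × [f^{(3)}(28) − f^{(3)}(2)] = −1/720 × (9.11079e-05 − 0.250000) = 0.000347096.
After k=2: 67.8898.
k=3: B_{6}/(6)! × [f^{(5)}(28) − f^{(5)}(2)] = 1/30240 × (1.39451e-06 − 0.750000) = -2.48015e-05.

S_3 ≈ 67.8897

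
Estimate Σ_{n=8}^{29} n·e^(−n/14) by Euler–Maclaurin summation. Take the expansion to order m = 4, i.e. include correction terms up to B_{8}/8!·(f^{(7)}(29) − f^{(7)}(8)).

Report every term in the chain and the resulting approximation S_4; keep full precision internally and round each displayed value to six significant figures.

S_4 ≈ 102.132

∫_8^29 x·e^(−x/14) dx evaluates to 98.0778.
½[f(8) + f(29)] = ½[4.51774 + 3.65416] = 4.08595.
Integral + boundary = 102.164.
Correction k=1: B_{2}/2! · (f^{(1)}(29) − f^{(1)}(8)) = 1/12 · (-0.135006 − 0.242022) = -0.0314190.
Running total after k=1: 102.132.
Correction k=2: B_{4}/4! · (f^{(3)}(29) − f^{(3)}(8)) = −1/720 · (0.000596966 − 0.00699724) = 8.88926e-06.
Running total after k=2: 102.132.
Correction k=3: B_{6}/6! · (f^{(5)}(29) − f^{(5)}(8)) = 1/30240 · (9.60580e-06 − 6.51003e-05) = -1.83514e-09.
Running total after k=3: 102.132.
Correction k=4: B_{8}/8! · (f^{(7)}(29) − f^{(7)}(8)) = −1/1209600 · (8.24789e-08 − 4.82145e-07) = 3.30412e-13.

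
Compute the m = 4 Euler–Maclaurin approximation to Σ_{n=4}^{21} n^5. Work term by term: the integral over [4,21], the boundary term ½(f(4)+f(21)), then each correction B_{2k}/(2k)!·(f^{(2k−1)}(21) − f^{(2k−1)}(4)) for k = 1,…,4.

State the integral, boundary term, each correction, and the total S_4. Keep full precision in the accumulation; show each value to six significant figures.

S_4 ≈ 1.64171e+07

The integral term ∫_4^21 x^5 dx = 1.42937e+07.
Endpoint term: (f(4) + f(21))/2 = (1024.00 + 4.08410e+06)/2 = 2.04256e+06.
Integral + boundary = 1.63362e+07.
k=1: B_{2}/(2)! × [f^{(1)}(21) − f^{(1)}(4)] = 1/12 × (972405 − 1280.00) = 80927.1.
Partial sum through k=1: 1.64172e+07.
k=2: B_{4}/(4)! × [f^{(3)}(21) − f^{(3)}(4)] = −1/720 × (26460.0 − 960.000) = -35.4167.
Partial sum through k=2: 1.64171e+07.
k=3: B_{6}/(6)! × [f^{(5)}(21) − f^{(5)}(4)] = 1/30240 × (120.000 − 120.000) = 0.00000.
Partial sum through k=3: 1.64171e+07.
k=4: B_{8}/(8)! × [f^{(7)}(21) − f^{(7)}(4)] = −1/1209600 × (0.00000 − 0.00000) = 0.00000.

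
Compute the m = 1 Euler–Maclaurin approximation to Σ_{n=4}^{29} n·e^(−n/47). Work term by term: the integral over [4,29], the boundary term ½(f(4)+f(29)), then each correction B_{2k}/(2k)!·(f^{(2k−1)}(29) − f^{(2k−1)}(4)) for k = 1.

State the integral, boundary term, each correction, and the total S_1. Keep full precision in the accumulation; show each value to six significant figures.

S_1 ≈ 283.777

∫_4^29 x·e^(−x/47) dx evaluates to 274.170.
½[f(4) + f(29)] = ½[3.67366 + 15.6469] = 9.66029.
Integral + boundary = 283.830.
Order-1 term: 1/12 · (0.206636 − 0.840252) = -0.0528013.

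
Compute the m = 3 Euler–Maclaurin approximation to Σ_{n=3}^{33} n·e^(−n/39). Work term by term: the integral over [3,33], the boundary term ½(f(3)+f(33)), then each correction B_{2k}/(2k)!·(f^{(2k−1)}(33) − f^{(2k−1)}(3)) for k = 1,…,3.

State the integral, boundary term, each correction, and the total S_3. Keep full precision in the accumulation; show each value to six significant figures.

S_3 ≈ 320.321

∫_3^33 x·e^(−x/39) dx evaluates to 311.918.
Boundary: ½(f(3) + f(33)) = ½(2.77788 + 14.1590) = 8.46846.
Integral + boundary = 320.387.
Correction k=1: B_{2}/2! · (f^{(1)}(33) − f^{(1)}(3)) = 1/12 · (0.0660095 − 0.854733) = -0.0657270.
Running total after k=1: 320.321.
Correction k=2: B_{4}/4! · (f^{(3)}(33) − f^{(3)}(3)) = −1/720 · (0.000607583 − 0.00177952) = 1.62770e-06.
Running total after k=2: 320.321.
Correction k=3: B_{6}/6! · (f^{(5)}(33) − f^{(5)}(3)) = 1/30240 · (7.70392e-07 − 1.97047e-06) = -3.96853e-11.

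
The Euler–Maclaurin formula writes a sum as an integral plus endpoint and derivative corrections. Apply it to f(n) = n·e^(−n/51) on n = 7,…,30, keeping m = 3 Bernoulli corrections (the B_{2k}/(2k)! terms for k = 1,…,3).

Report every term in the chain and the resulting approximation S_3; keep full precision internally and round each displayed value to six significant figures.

Integral: ∫_7^30 x·e^(−x/51) dx = 284.660.
Boundary: ½(f(7) + f(30)) = ½(6.10224 + 16.6592) = 11.3807.
So far: 296.041.
k=1: B_{2}/(2)! × [f^{(1)}(30) − f^{(1)}(7)] = 1/12 × (0.228656 − 0.752096) = -0.0436201.
Running total after k=1: 295.997.
k=2: B_{4}/(4)! × [f^{(3)}(30) − f^{(3)}(7)] = −1/720 × (0.000514905 − 0.000959474) = 6.17457e-07.
Running total after k=2: 295.997.
k=3: B_{6}/(6)! × [f^{(5)}(30) − f^{(5)}(7)] = 1/30240 × (3.62130e-07 − 6.26602e-07) = -8.74577e-12.

S_3 ≈ 295.997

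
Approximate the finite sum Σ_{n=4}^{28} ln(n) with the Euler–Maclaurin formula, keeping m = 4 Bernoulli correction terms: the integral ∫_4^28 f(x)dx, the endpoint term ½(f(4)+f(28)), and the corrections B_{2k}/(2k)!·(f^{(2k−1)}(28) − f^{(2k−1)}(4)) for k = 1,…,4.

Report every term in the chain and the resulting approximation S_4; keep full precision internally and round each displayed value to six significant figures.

∫_4^28 ln(x) dx evaluates to 63.7565.
½[f(4) + f(28)] = ½[1.38629 + 3.33220] = 2.35925.
Running total after boundary: 66.1158.
Correction k=1: B_{2}/2! · (f^{(1)}(28) − f^{(1)}(4)) = 1/12 · (0.0357143 − 0.250000) = -0.0178571.
After k=1: 66.0979.
Correction k=2: B_{4}/4! · (f^{(3)}(28) − f^{(3)}(4)) = −1/720 · (9.11079e-05 − 0.0312500) = 4.32762e-05.
After k=2: 66.0980.
Correction k=3: B_{6}/6! · (f^{(5)}(28) − f^{(5)}(4)) = 1/30240 · (1.39451e-06 − 0.0234375) = -7.75003e-07.
After k=3: 66.0980.
Correction k=4: B_{8}/8! · (f^{(7)}(28) − f^{(7)}(4)) = −1/1209600 · (5.33613e-08 − 0.0439453) = 3.63304e-08.

S_4 ≈ 66.0980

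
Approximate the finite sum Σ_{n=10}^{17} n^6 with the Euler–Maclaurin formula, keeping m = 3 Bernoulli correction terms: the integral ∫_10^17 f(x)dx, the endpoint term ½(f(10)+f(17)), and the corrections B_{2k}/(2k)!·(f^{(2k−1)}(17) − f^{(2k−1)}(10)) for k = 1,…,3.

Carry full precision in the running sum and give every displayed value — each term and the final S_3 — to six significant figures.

S_3 ≈ 7.04193e+07

∫_10^17 x^6 dx evaluates to 5.71912e+07.
½[f(10) + f(17)] = ½[1.00000e+06 + 2.41376e+07] = 1.25688e+07.
So far: 6.97600e+07.
k=1: B_{2}/(2)! × [f^{(1)}(17) − f^{(1)}(10)] = 1/12 × (8.51914e+06 − 600000) = 659928.
Partial sum through k=1: 7.04200e+07.
k=2: B_{4}/(4)! × [f^{(3)}(17) − f^{(3)}(10)] = −1/720 × (589560 − 120000) = -652.167.
Partial sum through k=2: 7.04193e+07.
k=3: B_{6}/(6)! × [f^{(5)}(17) − f^{(5)}(10)] = 1/30240 × (12240.0 − 7200.00) = 0.166667.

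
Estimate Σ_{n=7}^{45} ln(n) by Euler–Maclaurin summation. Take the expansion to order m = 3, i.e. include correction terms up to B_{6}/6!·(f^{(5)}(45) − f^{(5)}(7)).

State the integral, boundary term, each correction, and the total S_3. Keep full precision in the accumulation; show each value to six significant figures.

∫_7^45 ln(x) dx evaluates to 119.678.
½[f(7) + f(45)] = ½[1.94591 + 3.80666] = 2.87629.
Integral + boundary = 122.555.
Correction k=1: B_{2}/2! · (f^{(1)}(45) − f^{(1)}(7)) = 1/12 · (0.0222222 − 0.142857) = -0.0100529.
After k=1: 122.545.
Correction k=2: B_{4}/4! · (f^{(3)}(45) − f^{(3)}(7)) = −1/720 · (2.19479e-05 − 0.00583090) = 8.06799e-06.
After k=2: 122.545.
Correction k=3: B_{6}/6! · (f^{(5)}(45) − f^{(5)}(7)) = 1/30240 · (1.30061e-07 − 0.00142798) = -4.72171e-08.

S_3 ≈ 122.545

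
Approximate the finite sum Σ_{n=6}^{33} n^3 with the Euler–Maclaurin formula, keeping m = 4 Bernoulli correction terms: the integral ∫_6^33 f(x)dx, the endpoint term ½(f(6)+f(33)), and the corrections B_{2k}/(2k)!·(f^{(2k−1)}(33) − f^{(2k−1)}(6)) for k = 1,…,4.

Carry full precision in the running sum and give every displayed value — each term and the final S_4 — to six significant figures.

S_4 ≈ 314496

∫_6^33 x^3 dx evaluates to 296156.
½[f(6) + f(33)] = ½[216.000 + 35937.0] = 18076.5.
Running total after boundary: 314233.
Correction k=1: B_{2}/2! · (f^{(1)}(33) − f^{(1)}(6)) = 1/12 · (3267.00 − 108.000) = 263.250.
After k=1: 314496.
Correction k=2: B_{4}/4! · (f^{(3)}(33) − f^{(3)}(6)) = −1/720 · (6.00000 − 6.00000) = 0.00000.
After k=2: 314496.
Correction k=3: B_{6}/6! · (f^{(5)}(33) − f^{(5)}(6)) = 1/30240 · (0.00000 − 0.00000) = 0.00000.
After k=3: 314496.
Correction k=4: B_{8}/8! · (f^{(7)}(33) − f^{(7)}(6)) = −1/1209600 · (0.00000 − 0.00000) = 0.00000.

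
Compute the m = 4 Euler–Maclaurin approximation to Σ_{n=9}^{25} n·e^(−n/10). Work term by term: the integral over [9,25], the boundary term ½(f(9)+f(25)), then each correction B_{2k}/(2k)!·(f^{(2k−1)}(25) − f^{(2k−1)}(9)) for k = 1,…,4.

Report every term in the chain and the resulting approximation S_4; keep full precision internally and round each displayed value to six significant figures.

S_4 ≈ 51.3605

∫_9^25 x·e^(−x/10) dx evaluates to 48.5185.
½[f(9) + f(25)] = ½[3.65913 + 2.05212] = 2.85563.
Integral + boundary = 51.3741.
Correction k=1: B_{2}/2! · (f^{(1)}(25) − f^{(1)}(9)) = 1/12 · (-0.123127 − 0.0406570) = -0.0136487.
Partial sum through k=1: 51.3605.
Correction k=2: B_{4}/4! · (f^{(3)}(25) − f^{(3)}(9)) = −1/720 · (0.000410425 − 0.00853796) = 1.12882e-05.
Partial sum through k=2: 51.3605.
Correction k=3: B_{6}/6! · (f^{(5)}(25) − f^{(5)}(9)) = 1/30240 · (2.05212e-05 − 0.000166694) = -4.83374e-09.
Partial sum through k=3: 51.3605.
Correction k=4: B_{8}/8! · (f^{(7)}(25) − f^{(7)}(9)) = −1/1209600 · (3.69382e-07 − 2.48007e-06) = 1.74495e-12.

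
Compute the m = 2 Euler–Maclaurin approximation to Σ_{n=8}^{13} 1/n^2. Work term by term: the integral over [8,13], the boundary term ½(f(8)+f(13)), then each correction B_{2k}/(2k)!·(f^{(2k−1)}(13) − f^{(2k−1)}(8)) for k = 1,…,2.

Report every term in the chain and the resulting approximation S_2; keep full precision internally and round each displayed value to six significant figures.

S_2 ≈ 0.0590967

Integral: ∫_8^13 1/x^2 dx = 0.0480769.
Boundary: ½(f(8) + f(13)) = ½(0.0156250 + 0.00591716) = 0.0107711.
Integral + boundary = 0.0588480.
Correction k=1: B_{2}/2! · (f^{(1)}(13) − f^{(1)}(8)) = 1/12 · (-0.000910332 − (-0.00390625)) = 0.000249660.
After k=1: 0.0590977.
Correction k=2: B_{4}/4! · (f^{(3)}(13) − f^{(3)}(8)) = −1/720 · (-6.46390e-05 − (-0.000732422)) = -9.27476e-07.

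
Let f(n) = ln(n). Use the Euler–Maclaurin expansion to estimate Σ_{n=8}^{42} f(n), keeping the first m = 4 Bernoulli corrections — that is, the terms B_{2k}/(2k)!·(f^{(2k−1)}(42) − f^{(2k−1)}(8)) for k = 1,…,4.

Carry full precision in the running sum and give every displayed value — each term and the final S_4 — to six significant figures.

S_4 ≈ 109.247

Integral: ∫_8^42 ln(x) dx = 106.347.
Boundary: ½(f(8) + f(42)) = ½(2.07944 + 3.73767) = 2.90856.
So far: 109.255.
Correction k=1: B_{2}/2! · (f^{(1)}(42) − f^{(1)}(8)) = 1/12 · (0.0238095 − 0.125000) = -0.00843254.
After k=1: 109.247.
Correction k=2: B_{4}/4! · (f^{(3)}(42) − f^{(3)}(8)) = −1/720 · (2.69949e-05 − 0.00390625) = 5.38785e-06.
After k=2: 109.247.
Correction k=3: B_{6}/6! · (f^{(5)}(42) − f^{(5)}(8)) = 1/30240 · (1.83639e-07 − 0.000732422) = -2.42142e-08.
After k=3: 109.247.
Correction k=4: B_{8}/8! · (f^{(7)}(42) − f^{(7)}(8)) = −1/1209600 · (3.12311e-09 − 0.000343323) = 2.83829e-10.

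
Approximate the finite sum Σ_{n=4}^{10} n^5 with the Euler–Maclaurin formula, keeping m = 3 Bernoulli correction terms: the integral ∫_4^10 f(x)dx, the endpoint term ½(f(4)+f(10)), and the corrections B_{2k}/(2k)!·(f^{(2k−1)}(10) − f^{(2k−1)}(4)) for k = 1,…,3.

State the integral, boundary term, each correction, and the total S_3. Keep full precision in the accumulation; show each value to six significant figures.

The integral term ∫_4^10 x^5 dx = 165984.
Endpoint term: (f(4) + f(10))/2 = (1024.00 + 100000)/2 = 50512.0.
Running total after boundary: 216496.
Order-1 term: 1/12 · (50000.0 − 1280.00) = 4060.00.
After k=1: 220556.
Order-2 term: −1/720 · (6000.00 − 960.000) = -7.00000.
After k=2: 220549.
Order-3 term: 1/30240 · (120.000 − 120.000) = 0.00000.

S_3 ≈ 220549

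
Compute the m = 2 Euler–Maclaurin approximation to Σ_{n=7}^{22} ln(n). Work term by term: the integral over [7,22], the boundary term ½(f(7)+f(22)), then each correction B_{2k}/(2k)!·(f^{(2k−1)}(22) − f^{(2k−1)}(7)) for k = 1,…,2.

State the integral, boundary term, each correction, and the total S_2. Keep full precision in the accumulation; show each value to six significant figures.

S_2 ≈ 41.8919

∫_7^22 ln(x) dx evaluates to 39.3816.
½[f(7) + f(22)] = ½[1.94591 + 3.09104] = 2.51848.
Integral + boundary = 41.9000.
Order-1 term: 1/12 · (0.0454545 − 0.142857) = -0.00811688.
After k=1: 41.8919.
Order-2 term: −1/720 · (0.000187829 − 0.00583090) = 7.83760e-06.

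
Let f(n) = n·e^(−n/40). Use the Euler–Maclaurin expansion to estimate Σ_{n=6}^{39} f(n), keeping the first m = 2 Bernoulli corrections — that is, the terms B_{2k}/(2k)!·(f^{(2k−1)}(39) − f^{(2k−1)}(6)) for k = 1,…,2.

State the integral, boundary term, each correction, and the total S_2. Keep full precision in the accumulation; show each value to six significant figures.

Integral: ∫_6^39 x·e^(−x/40) dx = 391.775.
Boundary: ½(f(6) + f(39)) = ½(5.16425 + 14.7105) = 9.93737.
Integral + boundary = 401.712.
Correction k=1: B_{2}/2! · (f^{(1)}(39) − f^{(1)}(6)) = 1/12 · (0.00942981 − 0.731602) = -0.0601810.
After k=1: 401.652.
Correction k=2: B_{4}/4! · (f^{(3)}(39) − f^{(3)}(6)) = −1/720 · (0.000477384 − 0.00153314) = 1.46632e-06.

S_2 ≈ 401.652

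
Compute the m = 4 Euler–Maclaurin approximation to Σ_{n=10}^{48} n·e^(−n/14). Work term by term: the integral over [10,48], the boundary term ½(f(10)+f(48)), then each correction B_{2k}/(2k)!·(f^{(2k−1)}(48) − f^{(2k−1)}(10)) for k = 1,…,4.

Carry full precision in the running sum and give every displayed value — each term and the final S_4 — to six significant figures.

Integral: ∫_10^48 x·e^(−x/14) dx = 136.334.
Endpoint term: (f(10) + f(48))/2 = (4.89542 + 1.55680)/2 = 3.22611.
Integral + boundary = 139.560.
k=1: B_{2}/(2)! × [f^{(1)}(48) − f^{(1)}(10)] = 1/12 × (-0.0787664 − 0.139869) = -0.0182196.
Running total after k=1: 139.542.
k=2: B_{4}/(4)! × [f^{(3)}(48) − f^{(3)}(10)] = −1/720 × (-7.09182e-05 − 0.00570894) = 8.02758e-06.
Running total after k=2: 139.542.
k=3: B_{6}/(6)! × [f^{(5)}(48) − f^{(5)}(10)] = 1/30240 × (1.32670e-06 − 5.46136e-05) = -1.76213e-09.
Running total after k=3: 139.542.
k=4: B_{8}/(8)! × [f^{(7)}(48) − f^{(7)}(10)] = −1/1209600 × (1.53838e-08 − 4.08673e-07) = 3.25140e-13.

S_4 ≈ 139.542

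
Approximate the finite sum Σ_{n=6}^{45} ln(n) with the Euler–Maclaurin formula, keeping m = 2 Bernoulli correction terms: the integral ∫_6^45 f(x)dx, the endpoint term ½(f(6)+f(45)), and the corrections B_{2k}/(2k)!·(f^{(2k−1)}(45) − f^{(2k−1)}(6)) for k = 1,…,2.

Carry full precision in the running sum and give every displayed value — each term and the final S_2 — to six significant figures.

∫_6^45 ln(x) dx evaluates to 121.549.
Endpoint term: (f(6) + f(45))/2 = (1.79176 + 3.80666)/2 = 2.79921.
Integral + boundary = 124.348.
Correction k=1: B_{2}/2! · (f^{(1)}(45) − f^{(1)}(6)) = 1/12 · (0.0222222 − 0.166667) = -0.0120370.
After k=1: 124.336.
Correction k=2: B_{4}/4! · (f^{(3)}(45) − f^{(3)}(6)) = −1/720 · (2.19479e-05 − 0.00925926) = 1.28296e-05.

S_2 ≈ 124.336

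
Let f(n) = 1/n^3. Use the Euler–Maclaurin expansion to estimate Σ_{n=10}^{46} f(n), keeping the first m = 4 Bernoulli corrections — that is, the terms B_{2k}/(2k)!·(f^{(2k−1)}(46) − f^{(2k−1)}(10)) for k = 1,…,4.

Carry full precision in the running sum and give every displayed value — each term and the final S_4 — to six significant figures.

S_4 ≈ 0.00529370

The integral term ∫_10^46 1/x^3 dx = 0.00476371.
Endpoint term: (f(10) + f(46))/2 = (0.00100000 + 1.02737e-05)/2 = 0.000505137.
Running total after boundary: 0.00526884.
Order-1 term: 1/12 · (-6.70023e-07 − (-0.000300000)) = 2.49442e-05.
Partial sum through k=1: 0.00529379.
Order-2 term: −1/720 · (-6.33292e-09 − (-6.00000e-05)) = -8.33245e-08.
Partial sum through k=2: 0.00529370.
Order-3 term: 1/30240 · (-1.25701e-10 − (-2.52000e-05)) = 8.33329e-10.
Partial sum through k=3: 0.00529370.
Order-4 term: −1/1209600 · (-4.27715e-12 − (-1.81440e-05)) = -1.50000e-11.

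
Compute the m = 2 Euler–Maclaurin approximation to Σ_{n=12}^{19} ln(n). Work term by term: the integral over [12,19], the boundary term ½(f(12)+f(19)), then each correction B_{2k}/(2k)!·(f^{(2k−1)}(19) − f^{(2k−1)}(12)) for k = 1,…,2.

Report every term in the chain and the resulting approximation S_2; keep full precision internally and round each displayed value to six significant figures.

∫_12^19 ln(x) dx evaluates to 19.1255.
½[f(12) + f(19)] = ½[2.48491 + 2.94444] = 2.71467.
So far: 21.8401.
Correction k=1: B_{2}/2! · (f^{(1)}(19) − f^{(1)}(12)) = 1/12 · (0.0526316 − 0.0833333) = -0.00255848.
After k=1: 21.8376.
Correction k=2: B_{4}/4! · (f^{(3)}(19) − f^{(3)}(12)) = −1/720 · (0.000291588 − 0.00115741) = 1.20253e-06.

S_2 ≈ 21.8376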